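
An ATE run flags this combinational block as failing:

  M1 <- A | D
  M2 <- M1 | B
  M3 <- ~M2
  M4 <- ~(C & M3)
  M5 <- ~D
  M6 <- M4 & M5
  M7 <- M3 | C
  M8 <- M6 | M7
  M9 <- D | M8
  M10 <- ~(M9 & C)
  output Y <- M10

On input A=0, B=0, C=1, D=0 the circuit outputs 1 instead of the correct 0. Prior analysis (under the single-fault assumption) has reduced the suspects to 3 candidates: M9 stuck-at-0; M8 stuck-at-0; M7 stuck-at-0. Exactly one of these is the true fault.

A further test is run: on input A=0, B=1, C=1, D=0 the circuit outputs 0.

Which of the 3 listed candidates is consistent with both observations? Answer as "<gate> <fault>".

M7 stuck-at-0

Evaluate each candidate on input A=0, B=1, C=1, D=0:
  M9 stuck-at-0: M1=0, M2=1, M3=0, M4=1, M5=1, M6=1, M7=1, M8=1, M9=0 [stuck-at-0], M10=1 → 1 — eliminated
  M8 stuck-at-0: M1=0, M2=1, M3=0, M4=1, M5=1, M6=1, M7=1, M8=0 [stuck-at-0], M9=0, M10=1 → 1 — eliminated
  M7 stuck-at-0: M1=0, M2=1, M3=0, M4=1, M5=1, M6=1, M7=0 [stuck-at-0], M8=1, M9=1, M10=0 → 0 — matches
Only M7 stuck-at-0 reproduces the observed 0.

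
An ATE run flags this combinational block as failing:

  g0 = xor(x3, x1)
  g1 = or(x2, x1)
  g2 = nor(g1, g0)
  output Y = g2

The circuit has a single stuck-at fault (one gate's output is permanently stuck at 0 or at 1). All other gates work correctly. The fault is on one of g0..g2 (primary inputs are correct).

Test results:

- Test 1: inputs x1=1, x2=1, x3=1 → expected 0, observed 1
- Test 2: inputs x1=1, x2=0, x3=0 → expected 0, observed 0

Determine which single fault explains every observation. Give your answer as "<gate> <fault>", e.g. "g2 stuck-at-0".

g1 stuck-at-0

Fault-free values for test 1 (x1=1, x2=1, x3=1): g0=0, g1=1, g2=0, giving Y=0. Observed 1.
Test 1: faults giving observed 1 are {g1 stuck-at-0, g2 stuck-at-1}.
Test 2 (x1=1, x2=0, x3=0): fault-free g0=1, g1=1, g2=0 → 0; observed 0. Eliminates g2 stuck-at-1.
Only g1 stuck-at-0 is consistent with every test.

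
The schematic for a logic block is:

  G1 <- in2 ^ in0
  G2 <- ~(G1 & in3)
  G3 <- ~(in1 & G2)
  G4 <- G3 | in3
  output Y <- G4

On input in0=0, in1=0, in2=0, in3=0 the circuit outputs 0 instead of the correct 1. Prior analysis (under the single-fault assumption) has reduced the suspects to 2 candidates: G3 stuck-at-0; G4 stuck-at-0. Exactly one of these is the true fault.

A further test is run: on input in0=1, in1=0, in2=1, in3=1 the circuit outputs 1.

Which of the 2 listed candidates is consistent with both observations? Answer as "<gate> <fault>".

Evaluate each candidate on input in0=1, in1=0, in2=1, in3=1:
  G3 stuck-at-0: G1=0, G2=1, G3=0 [stuck-at-0], G4=1 → 1 — matches
  G4 stuck-at-0: G1=0, G2=1, G3=1, G4=0 [stuck-at-0] → 0 — eliminated
Only G3 stuck-at-0 reproduces the observed 1.

G3 stuck-at-0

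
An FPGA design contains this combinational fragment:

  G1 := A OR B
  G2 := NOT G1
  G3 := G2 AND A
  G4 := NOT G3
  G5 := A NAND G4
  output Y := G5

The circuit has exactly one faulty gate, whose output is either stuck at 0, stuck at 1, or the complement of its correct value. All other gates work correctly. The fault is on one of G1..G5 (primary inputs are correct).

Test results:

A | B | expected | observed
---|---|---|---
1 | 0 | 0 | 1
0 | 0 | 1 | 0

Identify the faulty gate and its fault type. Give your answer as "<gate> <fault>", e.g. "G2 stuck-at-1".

Fault-free values for test 1 (A=1, B=0): G1=1, G2=0, G3=0, G4=1, G5=0, giving Y=0. Observed 1.
Test 1: faults giving observed 1 are {G1 stuck-at-0, G1 inverted output, G2 stuck-at-1, G2 inverted output, G3 stuck-at-1, G3 inverted output, G4 stuck-at-0, G4 inverted output, G5 stuck-at-1, G5 inverted output}.
Test 2 (A=0, B=0): fault-free G1=0, G2=1, G3=0, G4=1, G5=1 → 1; observed 0. Eliminates G1 stuck-at-0, G1 inverted output, G2 stuck-at-1, G2 inverted output, G3 stuck-at-1, G3 inverted output, G4 stuck-at-0, G4 inverted output, G5 stuck-at-1.
Only G5 inverted output is consistent with every test.

G5 inverted output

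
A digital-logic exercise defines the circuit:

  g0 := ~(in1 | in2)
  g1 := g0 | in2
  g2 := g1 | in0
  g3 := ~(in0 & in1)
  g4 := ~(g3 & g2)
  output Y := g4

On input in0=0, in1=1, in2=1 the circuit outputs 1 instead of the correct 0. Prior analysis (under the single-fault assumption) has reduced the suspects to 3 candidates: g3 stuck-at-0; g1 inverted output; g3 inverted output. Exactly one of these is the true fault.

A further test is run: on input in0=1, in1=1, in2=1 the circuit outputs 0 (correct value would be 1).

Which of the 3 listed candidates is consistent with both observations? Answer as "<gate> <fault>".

g3 inverted output

Evaluate each candidate on input in0=1, in1=1, in2=1:
  g3 stuck-at-0: g0=0, g1=1, g2=1, g3=0 [stuck-at-0], g4=1 → 1 — eliminated
  g1 inverted output: g0=0, g1=0 [inverted output], g2=1, g3=0, g4=1 → 1 — eliminated
  g3 inverted output: g0=0, g1=1, g2=1, g3=1 [inverted output], g4=0 → 0 — matches
Only g3 inverted output reproduces the observed 0.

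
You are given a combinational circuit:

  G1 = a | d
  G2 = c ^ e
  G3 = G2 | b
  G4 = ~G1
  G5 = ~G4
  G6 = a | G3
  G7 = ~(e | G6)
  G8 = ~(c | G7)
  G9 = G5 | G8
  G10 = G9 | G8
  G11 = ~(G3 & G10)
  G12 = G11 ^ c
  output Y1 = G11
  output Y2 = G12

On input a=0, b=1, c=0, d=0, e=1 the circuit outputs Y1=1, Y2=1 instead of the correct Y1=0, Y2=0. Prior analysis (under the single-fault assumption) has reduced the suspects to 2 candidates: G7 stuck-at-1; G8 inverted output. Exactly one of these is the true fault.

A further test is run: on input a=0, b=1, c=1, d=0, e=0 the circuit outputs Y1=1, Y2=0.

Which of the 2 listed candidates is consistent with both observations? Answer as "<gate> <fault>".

G7 stuck-at-1

Evaluate each candidate on input a=0, b=1, c=1, d=0, e=0:
  G7 stuck-at-1: G1=0, G2=1, G3=1, G4=1, G5=0, G6=1, G7=1 [stuck-at-1], G8=0, G9=0, G10=0, G11=1, G12=0 → Y1=1, Y2=0 — matches
  G8 inverted output: G1=0, G2=1, G3=1, G4=1, G5=0, G6=1, G7=0, G8=1 [inverted output], G9=1, G10=1, G11=0, G12=1 → Y1=0, Y2=1 — eliminated
Only G7 stuck-at-1 reproduces the observed Y1=1, Y2=0.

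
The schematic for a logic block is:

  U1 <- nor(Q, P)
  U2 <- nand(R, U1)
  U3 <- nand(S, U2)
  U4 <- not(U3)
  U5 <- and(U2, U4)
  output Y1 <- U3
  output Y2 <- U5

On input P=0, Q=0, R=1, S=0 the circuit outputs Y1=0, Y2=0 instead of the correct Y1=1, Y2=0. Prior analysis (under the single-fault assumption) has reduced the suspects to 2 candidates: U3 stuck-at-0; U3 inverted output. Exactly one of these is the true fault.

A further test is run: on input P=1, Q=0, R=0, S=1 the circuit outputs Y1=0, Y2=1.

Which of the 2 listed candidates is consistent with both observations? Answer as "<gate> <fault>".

Evaluate each candidate on input P=1, Q=0, R=0, S=1:
  U3 stuck-at-0: U1=0, U2=1, U3=0 [stuck-at-0], U4=1, U5=1 → Y1=0, Y2=1 — matches
  U3 inverted output: U1=0, U2=1, U3=1 [inverted output], U4=0, U5=0 → Y1=1, Y2=0 — eliminated
Only U3 stuck-at-0 reproduces the observed Y1=0, Y2=1.

U3 stuck-at-0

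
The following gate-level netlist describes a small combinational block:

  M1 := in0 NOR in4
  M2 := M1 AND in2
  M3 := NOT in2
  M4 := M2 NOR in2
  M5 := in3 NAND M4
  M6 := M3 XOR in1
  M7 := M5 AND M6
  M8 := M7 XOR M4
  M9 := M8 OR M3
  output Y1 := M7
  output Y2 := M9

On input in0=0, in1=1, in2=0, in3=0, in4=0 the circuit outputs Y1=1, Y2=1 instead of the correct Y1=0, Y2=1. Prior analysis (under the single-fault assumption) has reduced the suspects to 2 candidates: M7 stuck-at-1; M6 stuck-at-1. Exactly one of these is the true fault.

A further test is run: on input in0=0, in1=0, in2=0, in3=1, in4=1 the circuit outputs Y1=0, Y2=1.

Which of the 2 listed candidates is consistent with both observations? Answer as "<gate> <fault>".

Evaluate each candidate on input in0=0, in1=0, in2=0, in3=1, in4=1:
  M7 stuck-at-1: M1=0, M2=0, M3=1, M4=1, M5=0, M6=1, M7=1 [stuck-at-1], M8=0, M9=1 → Y1=1, Y2=1 — eliminated
  M6 stuck-at-1: M1=0, M2=0, M3=1, M4=1, M5=0, M6=1 [stuck-at-1], M7=0, M8=1, M9=1 → Y1=0, Y2=1 — matches
Only M6 stuck-at-1 reproduces the observed Y1=0, Y2=1.

M6 stuck-at-1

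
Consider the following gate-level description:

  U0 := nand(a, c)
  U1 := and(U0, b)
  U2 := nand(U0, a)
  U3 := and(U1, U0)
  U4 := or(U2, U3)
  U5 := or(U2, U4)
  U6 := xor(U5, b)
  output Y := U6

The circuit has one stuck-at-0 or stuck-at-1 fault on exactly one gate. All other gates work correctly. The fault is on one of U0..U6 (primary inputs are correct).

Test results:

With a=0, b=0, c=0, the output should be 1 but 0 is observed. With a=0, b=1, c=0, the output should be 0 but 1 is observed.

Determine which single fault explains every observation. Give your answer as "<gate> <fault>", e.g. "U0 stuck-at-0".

U5 stuck-at-0

Fault-free values for test 1 (a=0, b=0, c=0): U0=1, U1=0, U2=1, U3=0, U4=1, U5=1, U6=1, giving Y=1. Observed 0.
Test 1: faults giving observed 0 are {U2 stuck-at-0, U5 stuck-at-0, U6 stuck-at-0}.
Test 2 (a=0, b=1, c=0): fault-free U0=1, U1=1, U2=1, U3=1, U4=1, U5=1, U6=0 → 0; observed 1. Eliminates U2 stuck-at-0, U6 stuck-at-0.
Only U5 stuck-at-0 is consistent with every test.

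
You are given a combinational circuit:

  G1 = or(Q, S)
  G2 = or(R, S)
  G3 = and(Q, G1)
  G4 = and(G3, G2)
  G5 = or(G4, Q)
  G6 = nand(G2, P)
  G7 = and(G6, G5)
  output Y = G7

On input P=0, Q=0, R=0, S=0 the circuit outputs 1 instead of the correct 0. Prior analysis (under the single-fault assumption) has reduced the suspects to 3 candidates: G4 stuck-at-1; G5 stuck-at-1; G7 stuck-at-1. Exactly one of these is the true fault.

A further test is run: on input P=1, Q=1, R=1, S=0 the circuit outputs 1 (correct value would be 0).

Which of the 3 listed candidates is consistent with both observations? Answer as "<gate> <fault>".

G7 stuck-at-1

Evaluate each candidate on input P=1, Q=1, R=1, S=0:
  G4 stuck-at-1: G1=1, G2=1, G3=1, G4=1 [stuck-at-1], G5=1, G6=0, G7=0 → 0 — eliminated
  G5 stuck-at-1: G1=1, G2=1, G3=1, G4=1, G5=1 [stuck-at-1], G6=0, G7=0 → 0 — eliminated
  G7 stuck-at-1: G1=1, G2=1, G3=1, G4=1, G5=1, G6=0, G7=1 [stuck-at-1] → 1 — matches
Only G7 stuck-at-1 reproduces the observed 1.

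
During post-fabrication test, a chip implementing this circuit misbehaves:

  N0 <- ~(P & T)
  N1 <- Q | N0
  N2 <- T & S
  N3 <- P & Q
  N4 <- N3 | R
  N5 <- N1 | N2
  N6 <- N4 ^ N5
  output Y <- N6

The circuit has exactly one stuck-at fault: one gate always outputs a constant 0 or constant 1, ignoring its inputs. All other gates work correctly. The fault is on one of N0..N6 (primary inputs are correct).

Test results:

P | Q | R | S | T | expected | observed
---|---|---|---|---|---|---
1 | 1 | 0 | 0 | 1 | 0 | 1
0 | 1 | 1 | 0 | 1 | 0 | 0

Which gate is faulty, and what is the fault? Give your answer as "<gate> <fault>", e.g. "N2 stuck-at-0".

N3 stuck-at-0

Fault-free values for test 1 (P=1, Q=1, R=0, S=0, T=1): N0=0, N1=1, N2=0, N3=1, N4=1, N5=1, N6=0, giving Y=0. Observed 1.
Test 1: faults giving observed 1 are {N1 stuck-at-0, N3 stuck-at-0, N4 stuck-at-0, N5 stuck-at-0, N6 stuck-at-1}.
Test 2 (P=0, Q=1, R=1, S=0, T=1): fault-free N0=1, N1=1, N2=0, N3=0, N4=1, N5=1, N6=0 → 0; observed 0. Eliminates N1 stuck-at-0, N4 stuck-at-0, N5 stuck-at-0, N6 stuck-at-1.
Only N3 stuck-at-0 is consistent with every test.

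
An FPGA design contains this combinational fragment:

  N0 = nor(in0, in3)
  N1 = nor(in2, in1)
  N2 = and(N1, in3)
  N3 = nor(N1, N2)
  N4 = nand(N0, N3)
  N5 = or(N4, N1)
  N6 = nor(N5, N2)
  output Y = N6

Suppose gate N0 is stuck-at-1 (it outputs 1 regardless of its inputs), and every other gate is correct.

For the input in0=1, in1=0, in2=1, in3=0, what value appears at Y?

Propagate with N0 forced: N0=1 [stuck-at-1], N1=0, N2=0, N3=1, N4=0, N5=0, N6=1.
So Y = 1. (Without the fault it would be 0.)

1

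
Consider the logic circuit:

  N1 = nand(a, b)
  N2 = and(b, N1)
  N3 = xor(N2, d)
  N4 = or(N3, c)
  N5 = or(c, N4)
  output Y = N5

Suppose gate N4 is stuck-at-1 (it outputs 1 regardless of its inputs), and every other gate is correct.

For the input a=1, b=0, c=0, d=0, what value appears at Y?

Propagate with N4 forced: N1=1, N2=0, N3=0, N4=1 [stuck-at-1], N5=1.
So Y = 1. (Without the fault it would be 0.)

1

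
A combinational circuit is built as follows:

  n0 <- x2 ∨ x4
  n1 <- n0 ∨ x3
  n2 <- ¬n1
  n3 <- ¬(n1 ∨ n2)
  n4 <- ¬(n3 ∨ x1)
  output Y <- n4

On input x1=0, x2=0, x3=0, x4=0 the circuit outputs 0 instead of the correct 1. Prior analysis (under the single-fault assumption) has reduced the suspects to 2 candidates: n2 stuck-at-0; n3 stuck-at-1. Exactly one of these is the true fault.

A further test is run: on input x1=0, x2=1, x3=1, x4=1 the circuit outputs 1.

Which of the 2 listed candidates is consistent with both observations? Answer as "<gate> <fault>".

Evaluate each candidate on input x1=0, x2=1, x3=1, x4=1:
  n2 stuck-at-0: n0=1, n1=1, n2=0 [stuck-at-0], n3=0, n4=1 → 1 — matches
  n3 stuck-at-1: n0=1, n1=1, n2=0, n3=1 [stuck-at-1], n4=0 → 0 — eliminated
Only n2 stuck-at-0 reproduces the observed 1.

n2 stuck-at-0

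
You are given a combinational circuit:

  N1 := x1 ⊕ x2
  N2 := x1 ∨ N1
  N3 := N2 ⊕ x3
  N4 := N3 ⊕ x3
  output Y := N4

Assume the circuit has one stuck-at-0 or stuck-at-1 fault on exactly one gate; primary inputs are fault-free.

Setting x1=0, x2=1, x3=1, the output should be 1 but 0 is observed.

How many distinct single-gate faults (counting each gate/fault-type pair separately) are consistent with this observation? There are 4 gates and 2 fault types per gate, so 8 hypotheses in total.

Fault-free: N1=1, N2=1, N3=0, N4=1 → 1. Observed 0.
  N1 stuck-at-0: output 0 ✓
  N1 stuck-at-1: output 1 ✗
  N2 stuck-at-0: output 0 ✓
  N2 stuck-at-1: output 1 ✗
  N3 stuck-at-0: output 1 ✗
  N3 stuck-at-1: output 0 ✓
  N4 stuck-at-0: output 0 ✓
  N4 stuck-at-1: output 1 ✗
Consistent faults: {N1 stuck-at-0, N2 stuck-at-0, N3 stuck-at-1, N4 stuck-at-0} — 4 in all.

4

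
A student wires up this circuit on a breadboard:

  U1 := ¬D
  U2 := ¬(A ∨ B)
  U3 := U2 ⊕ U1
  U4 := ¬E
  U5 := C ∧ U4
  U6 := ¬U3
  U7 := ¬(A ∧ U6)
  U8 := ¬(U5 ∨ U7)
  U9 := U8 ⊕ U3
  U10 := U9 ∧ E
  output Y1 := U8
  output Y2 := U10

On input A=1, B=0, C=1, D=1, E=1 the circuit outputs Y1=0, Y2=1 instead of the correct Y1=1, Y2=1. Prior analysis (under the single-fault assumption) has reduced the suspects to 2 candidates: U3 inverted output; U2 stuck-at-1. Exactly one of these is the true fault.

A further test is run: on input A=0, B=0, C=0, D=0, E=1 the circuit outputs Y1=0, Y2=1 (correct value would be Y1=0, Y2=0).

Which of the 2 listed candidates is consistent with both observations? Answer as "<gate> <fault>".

U3 inverted output

Evaluate each candidate on input A=0, B=0, C=0, D=0, E=1:
  U3 inverted output: U1=1, U2=1, U3=1 [inverted output], U4=0, U5=0, U6=0, U7=1, U8=0, U9=1, U10=1 → Y1=0, Y2=1 — matches
  U2 stuck-at-1: U1=1, U2=1 [stuck-at-1], U3=0, U4=0, U5=0, U6=1, U7=1, U8=0, U9=0, U10=0 → Y1=0, Y2=0 — eliminated
Only U3 inverted output reproduces the observed Y1=0, Y2=1.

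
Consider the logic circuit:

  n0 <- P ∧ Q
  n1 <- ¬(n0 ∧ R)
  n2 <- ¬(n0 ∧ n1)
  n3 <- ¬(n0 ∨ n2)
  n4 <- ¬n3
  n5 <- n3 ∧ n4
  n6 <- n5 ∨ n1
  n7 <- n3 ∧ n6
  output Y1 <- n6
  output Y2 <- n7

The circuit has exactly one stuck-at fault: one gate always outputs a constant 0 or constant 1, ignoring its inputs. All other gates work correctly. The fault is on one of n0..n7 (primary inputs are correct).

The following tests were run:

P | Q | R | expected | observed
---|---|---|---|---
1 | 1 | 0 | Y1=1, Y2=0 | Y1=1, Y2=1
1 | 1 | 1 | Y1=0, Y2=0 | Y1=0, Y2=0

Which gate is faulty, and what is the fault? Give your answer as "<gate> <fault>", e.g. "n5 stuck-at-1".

n3 stuck-at-1

Fault-free values for test 1 (P=1, Q=1, R=0): n0=1, n1=1, n2=0, n3=0, n4=1, n5=0, n6=1, n7=0, giving Y1=1, Y2=0. Observed Y1=1, Y2=1.
Test 1: faults giving observed Y1=1, Y2=1 are {n3 stuck-at-1, n7 stuck-at-1}.
Test 2 (P=1, Q=1, R=1): fault-free n0=1, n1=0, n2=1, n3=0, n4=1, n5=0, n6=0, n7=0 → Y1=0, Y2=0; observed Y1=0, Y2=0. Eliminates n7 stuck-at-1.
Only n3 stuck-at-1 is consistent with every test.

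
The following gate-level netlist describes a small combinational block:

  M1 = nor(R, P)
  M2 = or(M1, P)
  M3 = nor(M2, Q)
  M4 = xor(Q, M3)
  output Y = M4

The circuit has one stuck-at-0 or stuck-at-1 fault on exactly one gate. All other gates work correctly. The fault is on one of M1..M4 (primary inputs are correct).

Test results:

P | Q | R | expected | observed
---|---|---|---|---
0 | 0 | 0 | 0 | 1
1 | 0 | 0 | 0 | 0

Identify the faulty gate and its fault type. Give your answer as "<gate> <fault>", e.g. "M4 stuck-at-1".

M1 stuck-at-0

Fault-free values for test 1 (P=0, Q=0, R=0): M1=1, M2=1, M3=0, M4=0, giving Y=0. Observed 1.
Test 1: faults giving observed 1 are {M1 stuck-at-0, M2 stuck-at-0, M3 stuck-at-1, M4 stuck-at-1}.
Test 2 (P=1, Q=0, R=0): fault-free M1=0, M2=1, M3=0, M4=0 → 0; observed 0. Eliminates M2 stuck-at-0, M3 stuck-at-1, M4 stuck-at-1.
Only M1 stuck-at-0 is consistent with every test.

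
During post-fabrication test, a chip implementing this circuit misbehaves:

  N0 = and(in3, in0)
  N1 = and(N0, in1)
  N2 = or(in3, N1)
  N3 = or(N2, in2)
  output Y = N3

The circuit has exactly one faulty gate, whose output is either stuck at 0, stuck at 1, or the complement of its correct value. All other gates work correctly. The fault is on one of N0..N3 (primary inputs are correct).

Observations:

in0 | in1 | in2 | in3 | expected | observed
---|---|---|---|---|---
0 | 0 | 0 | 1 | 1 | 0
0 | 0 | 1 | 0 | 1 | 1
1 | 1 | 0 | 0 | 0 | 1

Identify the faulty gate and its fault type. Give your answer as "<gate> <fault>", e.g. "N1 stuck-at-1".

N2 inverted output

Fault-free values for test 1 (in0=0, in1=0, in2=0, in3=1): N0=0, N1=0, N2=1, N3=1, giving Y=1. Observed 0.
Test 1: faults giving observed 0 are {N2 stuck-at-0, N2 inverted output, N3 stuck-at-0, N3 inverted output}.
Test 2 (in0=0, in1=0, in2=1, in3=0): fault-free N0=0, N1=0, N2=0, N3=1 → 1; observed 1. Eliminates N3 stuck-at-0, N3 inverted output.
Test 3 (in0=1, in1=1, in2=0, in3=0): fault-free N0=0, N1=0, N2=0, N3=0 → 0; observed 1. Eliminates N2 stuck-at-0.
Only N2 inverted output is consistent with every test.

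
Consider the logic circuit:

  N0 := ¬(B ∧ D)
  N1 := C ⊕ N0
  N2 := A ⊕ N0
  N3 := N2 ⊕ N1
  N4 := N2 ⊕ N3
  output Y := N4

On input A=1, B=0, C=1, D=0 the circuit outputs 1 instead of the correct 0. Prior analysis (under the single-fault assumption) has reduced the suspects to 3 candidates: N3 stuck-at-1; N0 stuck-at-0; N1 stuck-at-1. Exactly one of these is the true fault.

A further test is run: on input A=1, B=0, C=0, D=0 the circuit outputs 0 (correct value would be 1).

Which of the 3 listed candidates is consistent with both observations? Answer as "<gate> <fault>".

N0 stuck-at-0

Evaluate each candidate on input A=1, B=0, C=0, D=0:
  N3 stuck-at-1: N0=1, N1=1, N2=0, N3=1 [stuck-at-1], N4=1 → 1 — eliminated
  N0 stuck-at-0: N0=0 [stuck-at-0], N1=0, N2=1, N3=1, N4=0 → 0 — matches
  N1 stuck-at-1: N0=1, N1=1 [stuck-at-1], N2=0, N3=1, N4=1 → 1 — eliminated
Only N0 stuck-at-0 reproduces the observed 0.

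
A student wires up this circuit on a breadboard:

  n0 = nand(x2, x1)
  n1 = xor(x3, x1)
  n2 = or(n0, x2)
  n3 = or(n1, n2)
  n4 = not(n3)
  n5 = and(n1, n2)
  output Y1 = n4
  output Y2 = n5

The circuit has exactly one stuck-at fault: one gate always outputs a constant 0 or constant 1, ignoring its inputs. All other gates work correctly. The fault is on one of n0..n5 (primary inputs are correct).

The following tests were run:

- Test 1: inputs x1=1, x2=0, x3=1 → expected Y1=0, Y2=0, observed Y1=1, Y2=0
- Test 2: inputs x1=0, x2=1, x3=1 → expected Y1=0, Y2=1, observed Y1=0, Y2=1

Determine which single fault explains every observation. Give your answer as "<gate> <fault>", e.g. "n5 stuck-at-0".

Fault-free values for test 1 (x1=1, x2=0, x3=1): n0=1, n1=0, n2=1, n3=1, n4=0, n5=0, giving Y1=0, Y2=0. Observed Y1=1, Y2=0.
Test 1: faults giving observed Y1=1, Y2=0 are {n0 stuck-at-0, n2 stuck-at-0, n3 stuck-at-0, n4 stuck-at-1}.
Test 2 (x1=0, x2=1, x3=1): fault-free n0=1, n1=1, n2=1, n3=1, n4=0, n5=1 → Y1=0, Y2=1; observed Y1=0, Y2=1. Eliminates n2 stuck-at-0, n3 stuck-at-0, n4 stuck-at-1.
Only n0 stuck-at-0 is consistent with every test.

n0 stuck-at-0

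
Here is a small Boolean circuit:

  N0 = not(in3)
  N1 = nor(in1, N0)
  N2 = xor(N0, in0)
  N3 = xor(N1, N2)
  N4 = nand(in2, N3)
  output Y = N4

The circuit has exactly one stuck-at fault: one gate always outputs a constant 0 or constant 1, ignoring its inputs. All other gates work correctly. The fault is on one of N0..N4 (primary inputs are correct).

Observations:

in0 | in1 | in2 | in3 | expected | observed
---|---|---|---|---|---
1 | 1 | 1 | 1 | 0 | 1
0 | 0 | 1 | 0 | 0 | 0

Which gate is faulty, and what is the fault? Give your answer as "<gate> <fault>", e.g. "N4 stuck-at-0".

Fault-free values for test 1 (in0=1, in1=1, in2=1, in3=1): N0=0, N1=0, N2=1, N3=1, N4=0, giving Y=0. Observed 1.
Test 1: faults giving observed 1 are {N0 stuck-at-1, N1 stuck-at-1, N2 stuck-at-0, N3 stuck-at-0, N4 stuck-at-1}.
Test 2 (in0=0, in1=0, in2=1, in3=0): fault-free N0=1, N1=0, N2=1, N3=1, N4=0 → 0; observed 0. Eliminates N1 stuck-at-1, N2 stuck-at-0, N3 stuck-at-0, N4 stuck-at-1.
Only N0 stuck-at-1 is consistent with every test.

N0 stuck-at-1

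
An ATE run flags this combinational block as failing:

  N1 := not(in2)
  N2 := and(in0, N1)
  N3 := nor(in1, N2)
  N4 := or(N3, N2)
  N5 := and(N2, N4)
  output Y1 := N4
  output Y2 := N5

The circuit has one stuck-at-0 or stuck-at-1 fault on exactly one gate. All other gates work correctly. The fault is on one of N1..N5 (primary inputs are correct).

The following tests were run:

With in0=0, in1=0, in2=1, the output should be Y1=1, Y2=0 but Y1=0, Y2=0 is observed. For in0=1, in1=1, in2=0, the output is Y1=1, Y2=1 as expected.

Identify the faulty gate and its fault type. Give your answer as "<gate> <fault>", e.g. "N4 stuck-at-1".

N3 stuck-at-0

Fault-free values for test 1 (in0=0, in1=0, in2=1): N1=0, N2=0, N3=1, N4=1, N5=0, giving Y1=1, Y2=0. Observed Y1=0, Y2=0.
Test 1: faults giving observed Y1=0, Y2=0 are {N3 stuck-at-0, N4 stuck-at-0}.
Test 2 (in0=1, in1=1, in2=0): fault-free N1=1, N2=1, N3=0, N4=1, N5=1 → Y1=1, Y2=1; observed Y1=1, Y2=1. Eliminates N4 stuck-at-0.
Only N3 stuck-at-0 is consistent with every test.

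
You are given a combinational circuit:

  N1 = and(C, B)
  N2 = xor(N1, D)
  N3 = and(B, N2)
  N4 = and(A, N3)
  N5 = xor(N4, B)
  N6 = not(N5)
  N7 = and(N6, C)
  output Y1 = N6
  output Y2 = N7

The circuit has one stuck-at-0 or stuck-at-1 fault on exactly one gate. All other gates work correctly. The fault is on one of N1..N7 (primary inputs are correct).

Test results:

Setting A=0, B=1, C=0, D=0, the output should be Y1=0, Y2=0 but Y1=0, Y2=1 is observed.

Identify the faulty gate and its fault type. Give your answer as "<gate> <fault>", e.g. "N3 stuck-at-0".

Fault-free values for test 1 (A=0, B=1, C=0, D=0): N1=0, N2=0, N3=0, N4=0, N5=1, N6=0, N7=0, giving Y1=0, Y2=0. Observed Y1=0, Y2=1.
Test 1: faults giving observed Y1=0, Y2=1 are {N7 stuck-at-1}.
Only N7 stuck-at-1 is consistent with every test.

N7 stuck-at-1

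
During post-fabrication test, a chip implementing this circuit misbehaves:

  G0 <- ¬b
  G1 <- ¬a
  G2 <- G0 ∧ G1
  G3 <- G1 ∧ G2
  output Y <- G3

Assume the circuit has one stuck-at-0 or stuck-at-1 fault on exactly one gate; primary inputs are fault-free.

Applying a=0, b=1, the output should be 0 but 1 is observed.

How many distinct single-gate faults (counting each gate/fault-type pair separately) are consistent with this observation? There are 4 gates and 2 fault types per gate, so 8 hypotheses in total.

Fault-free: G0=0, G1=1, G2=0, G3=0 → 0. Observed 1.
  G0 stuck-at-0: output 0 ✗
  G0 stuck-at-1: output 1 ✓
  G1 stuck-at-0: output 0 ✗
  G1 stuck-at-1: output 0 ✗
  G2 stuck-at-0: output 0 ✗
  G2 stuck-at-1: output 1 ✓
  G3 stuck-at-0: output 0 ✗
  G3 stuck-at-1: output 1 ✓
Consistent faults: {G0 stuck-at-1, G2 stuck-at-1, G3 stuck-at-1} — 3 in all.

3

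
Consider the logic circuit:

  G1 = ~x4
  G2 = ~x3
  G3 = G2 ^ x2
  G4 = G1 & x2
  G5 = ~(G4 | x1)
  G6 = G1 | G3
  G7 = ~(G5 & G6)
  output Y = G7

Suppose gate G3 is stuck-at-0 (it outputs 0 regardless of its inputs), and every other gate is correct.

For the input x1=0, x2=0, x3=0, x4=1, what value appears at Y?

Propagate with G3 forced: G1=0, G2=1, G3=0 [stuck-at-0], G4=0, G5=1, G6=0, G7=1.
So Y = 1. (Without the fault it would be 0.)

1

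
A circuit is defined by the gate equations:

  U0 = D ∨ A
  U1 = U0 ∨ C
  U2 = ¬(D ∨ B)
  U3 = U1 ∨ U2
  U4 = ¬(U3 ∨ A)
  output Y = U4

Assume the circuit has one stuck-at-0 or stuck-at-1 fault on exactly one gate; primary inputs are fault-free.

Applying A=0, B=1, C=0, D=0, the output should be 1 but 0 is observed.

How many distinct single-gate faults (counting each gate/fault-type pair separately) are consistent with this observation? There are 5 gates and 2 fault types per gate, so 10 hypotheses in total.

Fault-free: U0=0, U1=0, U2=0, U3=0, U4=1 → 1. Observed 0.
  U0 stuck-at-0: output 1 ✗
  U0 stuck-at-1: output 0 ✓
  U1 stuck-at-0: output 1 ✗
  U1 stuck-at-1: output 0 ✓
  U2 stuck-at-0: output 1 ✗
  U2 stuck-at-1: output 0 ✓
  U3 stuck-at-0: output 1 ✗
  U3 stuck-at-1: output 0 ✓
  U4 stuck-at-0: output 0 ✓
  U4 stuck-at-1: output 1 ✗
Consistent faults: {U0 stuck-at-1, U1 stuck-at-1, U2 stuck-at-1, U3 stuck-at-1, U4 stuck-at-0} — 5 in all.

5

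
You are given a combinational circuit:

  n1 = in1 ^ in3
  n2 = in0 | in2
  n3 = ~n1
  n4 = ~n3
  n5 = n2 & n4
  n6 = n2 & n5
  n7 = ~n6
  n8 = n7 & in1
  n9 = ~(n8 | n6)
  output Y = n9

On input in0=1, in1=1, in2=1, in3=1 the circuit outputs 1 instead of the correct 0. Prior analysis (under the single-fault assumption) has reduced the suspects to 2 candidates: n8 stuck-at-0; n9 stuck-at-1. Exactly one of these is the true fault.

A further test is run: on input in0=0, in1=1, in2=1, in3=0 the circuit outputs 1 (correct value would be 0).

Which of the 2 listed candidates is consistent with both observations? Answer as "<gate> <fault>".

Evaluate each candidate on input in0=0, in1=1, in2=1, in3=0:
  n8 stuck-at-0: n1=1, n2=1, n3=0, n4=1, n5=1, n6=1, n7=0, n8=0 [stuck-at-0], n9=0 → 0 — eliminated
  n9 stuck-at-1: n1=1, n2=1, n3=0, n4=1, n5=1, n6=1, n7=0, n8=0, n9=1 [stuck-at-1] → 1 — matches
Only n9 stuck-at-1 reproduces the observed 1.

n9 stuck-at-1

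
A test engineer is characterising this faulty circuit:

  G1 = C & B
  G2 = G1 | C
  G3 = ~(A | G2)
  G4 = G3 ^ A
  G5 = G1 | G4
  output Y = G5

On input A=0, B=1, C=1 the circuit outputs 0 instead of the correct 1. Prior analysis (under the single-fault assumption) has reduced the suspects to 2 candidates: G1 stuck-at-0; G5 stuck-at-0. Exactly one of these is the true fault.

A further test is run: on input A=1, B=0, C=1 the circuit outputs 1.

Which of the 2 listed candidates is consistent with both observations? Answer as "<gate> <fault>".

G1 stuck-at-0

Evaluate each candidate on input A=1, B=0, C=1:
  G1 stuck-at-0: G1=0 [stuck-at-0], G2=1, G3=0, G4=1, G5=1 → 1 — matches
  G5 stuck-at-0: G1=0, G2=1, G3=0, G4=1, G5=0 [stuck-at-0] → 0 — eliminated
Only G1 stuck-at-0 reproduces the observed 1.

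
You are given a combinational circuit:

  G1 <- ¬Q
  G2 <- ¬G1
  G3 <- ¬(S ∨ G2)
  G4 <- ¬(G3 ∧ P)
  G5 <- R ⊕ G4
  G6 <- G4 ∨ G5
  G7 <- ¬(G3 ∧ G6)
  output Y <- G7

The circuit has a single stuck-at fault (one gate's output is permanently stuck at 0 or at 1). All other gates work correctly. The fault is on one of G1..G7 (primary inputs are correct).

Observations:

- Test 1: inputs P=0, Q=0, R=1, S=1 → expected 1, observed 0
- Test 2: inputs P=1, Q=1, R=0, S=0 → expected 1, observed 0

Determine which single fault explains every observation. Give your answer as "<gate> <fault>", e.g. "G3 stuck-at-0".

Fault-free values for test 1 (P=0, Q=0, R=1, S=1): G1=1, G2=0, G3=0, G4=1, G5=0, G6=1, G7=1, giving Y=1. Observed 0.
Test 1: faults giving observed 0 are {G3 stuck-at-1, G7 stuck-at-0}.
Test 2 (P=1, Q=1, R=0, S=0): fault-free G1=0, G2=1, G3=0, G4=1, G5=1, G6=1, G7=1 → 1; observed 0. Eliminates G3 stuck-at-1.
Only G7 stuck-at-0 is consistent with every test.

G7 stuck-at-0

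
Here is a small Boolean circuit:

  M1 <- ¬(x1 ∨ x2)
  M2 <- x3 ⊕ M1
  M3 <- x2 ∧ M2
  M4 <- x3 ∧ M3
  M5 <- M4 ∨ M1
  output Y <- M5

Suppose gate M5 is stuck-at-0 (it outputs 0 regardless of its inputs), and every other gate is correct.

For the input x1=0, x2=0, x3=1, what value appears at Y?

0

Propagate with M5 forced: M1=1, M2=0, M3=0, M4=0, M5=0 [stuck-at-0].
So Y = 0. (Without the fault it would be 1.)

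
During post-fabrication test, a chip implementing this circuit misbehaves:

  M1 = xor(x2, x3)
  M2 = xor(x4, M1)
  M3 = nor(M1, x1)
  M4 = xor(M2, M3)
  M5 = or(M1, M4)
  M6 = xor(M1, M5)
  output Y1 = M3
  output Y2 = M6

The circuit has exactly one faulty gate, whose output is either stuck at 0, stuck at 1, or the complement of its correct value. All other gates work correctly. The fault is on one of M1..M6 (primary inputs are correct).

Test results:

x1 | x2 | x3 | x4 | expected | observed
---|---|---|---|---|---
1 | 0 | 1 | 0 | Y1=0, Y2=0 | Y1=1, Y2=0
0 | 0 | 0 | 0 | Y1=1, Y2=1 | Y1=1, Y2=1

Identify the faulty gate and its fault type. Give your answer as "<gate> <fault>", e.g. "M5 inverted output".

M3 stuck-at-1

Fault-free values for test 1 (x1=1, x2=0, x3=1, x4=0): M1=1, M2=1, M3=0, M4=1, M5=1, M6=0, giving Y1=0, Y2=0. Observed Y1=1, Y2=0.
Test 1: faults giving observed Y1=1, Y2=0 are {M3 stuck-at-1, M3 inverted output}.
Test 2 (x1=0, x2=0, x3=0, x4=0): fault-free M1=0, M2=0, M3=1, M4=1, M5=1, M6=1 → Y1=1, Y2=1; observed Y1=1, Y2=1. Eliminates M3 inverted output.
Only M3 stuck-at-1 is consistent with every test.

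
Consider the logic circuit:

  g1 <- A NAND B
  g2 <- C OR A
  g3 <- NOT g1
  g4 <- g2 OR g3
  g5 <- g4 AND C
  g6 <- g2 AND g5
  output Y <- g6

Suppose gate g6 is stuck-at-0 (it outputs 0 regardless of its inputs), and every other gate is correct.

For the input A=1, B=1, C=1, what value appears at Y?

Propagate with g6 forced: g1=0, g2=1, g3=1, g4=1, g5=1, g6=0 [stuck-at-0].
So Y = 0. (Without the fault it would be 1.)

0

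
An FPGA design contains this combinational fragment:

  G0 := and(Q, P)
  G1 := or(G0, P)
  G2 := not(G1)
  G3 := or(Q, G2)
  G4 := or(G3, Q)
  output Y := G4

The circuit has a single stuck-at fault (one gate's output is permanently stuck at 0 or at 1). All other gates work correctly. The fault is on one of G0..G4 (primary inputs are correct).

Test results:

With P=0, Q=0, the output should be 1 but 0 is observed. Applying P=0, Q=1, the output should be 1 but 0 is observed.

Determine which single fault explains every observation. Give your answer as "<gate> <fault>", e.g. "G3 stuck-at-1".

G4 stuck-at-0

Fault-free values for test 1 (P=0, Q=0): G0=0, G1=0, G2=1, G3=1, G4=1, giving Y=1. Observed 0.
Test 1: faults giving observed 0 are {G0 stuck-at-1, G1 stuck-at-1, G2 stuck-at-0, G3 stuck-at-0, G4 stuck-at-0}.
Test 2 (P=0, Q=1): fault-free G0=0, G1=0, G2=1, G3=1, G4=1 → 1; observed 0. Eliminates G0 stuck-at-1, G1 stuck-at-1, G2 stuck-at-0, G3 stuck-at-0.
Only G4 stuck-at-0 is consistent with every test.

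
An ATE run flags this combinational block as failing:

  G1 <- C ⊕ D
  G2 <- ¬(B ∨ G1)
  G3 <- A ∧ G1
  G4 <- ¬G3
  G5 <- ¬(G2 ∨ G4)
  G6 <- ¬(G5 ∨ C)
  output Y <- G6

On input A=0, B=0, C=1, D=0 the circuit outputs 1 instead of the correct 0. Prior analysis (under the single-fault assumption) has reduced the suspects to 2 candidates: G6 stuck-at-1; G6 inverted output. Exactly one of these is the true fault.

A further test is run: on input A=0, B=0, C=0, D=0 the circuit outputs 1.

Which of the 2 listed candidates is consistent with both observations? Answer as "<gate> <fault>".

Evaluate each candidate on input A=0, B=0, C=0, D=0:
  G6 stuck-at-1: G1=0, G2=1, G3=0, G4=1, G5=0, G6=1 [stuck-at-1] → 1 — matches
  G6 inverted output: G1=0, G2=1, G3=0, G4=1, G5=0, G6=0 [inverted output] → 0 — eliminated
Only G6 stuck-at-1 reproduces the observed 1.

G6 stuck-at-1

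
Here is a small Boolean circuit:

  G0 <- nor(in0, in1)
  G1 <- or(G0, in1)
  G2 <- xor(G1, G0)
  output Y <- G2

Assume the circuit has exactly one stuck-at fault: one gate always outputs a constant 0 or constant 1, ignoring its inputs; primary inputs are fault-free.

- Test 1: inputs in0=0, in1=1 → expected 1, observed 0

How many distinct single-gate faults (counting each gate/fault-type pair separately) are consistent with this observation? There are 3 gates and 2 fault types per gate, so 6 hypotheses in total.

3

Fault-free: G0=0, G1=1, G2=1 → 1. Observed 0.
  G0 stuck-at-0: output 1 ✗
  G0 stuck-at-1: output 0 ✓
  G1 stuck-at-0: output 0 ✓
  G1 stuck-at-1: output 1 ✗
  G2 stuck-at-0: output 0 ✓
  G2 stuck-at-1: output 1 ✗
Consistent faults: {G0 stuck-at-1, G1 stuck-at-0, G2 stuck-at-0} — 3 in all.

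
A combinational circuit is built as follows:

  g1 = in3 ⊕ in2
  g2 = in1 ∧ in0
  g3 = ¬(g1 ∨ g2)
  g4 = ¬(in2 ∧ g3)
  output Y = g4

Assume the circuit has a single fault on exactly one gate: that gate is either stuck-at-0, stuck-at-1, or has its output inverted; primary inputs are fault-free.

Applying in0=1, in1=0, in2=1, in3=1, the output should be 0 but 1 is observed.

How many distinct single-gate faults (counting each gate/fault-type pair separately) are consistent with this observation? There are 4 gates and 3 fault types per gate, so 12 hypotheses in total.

Fault-free: g1=0, g2=0, g3=1, g4=0 → 0. Observed 1.
  g1 stuck-at-0: output 0 ✗
  g1 stuck-at-1: output 1 ✓
  g1 inverted output: output 1 ✓
  g2 stuck-at-0: output 0 ✗
  g2 stuck-at-1: output 1 ✓
  g2 inverted output: output 1 ✓
  g3 stuck-at-0: output 1 ✓
  g3 stuck-at-1: output 0 ✗
  g3 inverted output: output 1 ✓
  g4 stuck-at-0: output 0 ✗
  g4 stuck-at-1: output 1 ✓
  g4 inverted output: output 1 ✓
Consistent faults: {g1 stuck-at-1, g1 inverted output, g2 stuck-at-1, g2 inverted output, g3 stuck-at-0, g3 inverted output, g4 stuck-at-1, g4 inverted output} — 8 in all.

8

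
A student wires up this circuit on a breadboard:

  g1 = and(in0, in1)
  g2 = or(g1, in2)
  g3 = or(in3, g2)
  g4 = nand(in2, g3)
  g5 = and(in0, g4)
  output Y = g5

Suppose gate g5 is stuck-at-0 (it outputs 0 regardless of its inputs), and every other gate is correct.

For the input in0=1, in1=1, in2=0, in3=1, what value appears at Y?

Propagate with g5 forced: g1=1, g2=1, g3=1, g4=1, g5=0 [stuck-at-0].
So Y = 0. (Without the fault it would be 1.)

0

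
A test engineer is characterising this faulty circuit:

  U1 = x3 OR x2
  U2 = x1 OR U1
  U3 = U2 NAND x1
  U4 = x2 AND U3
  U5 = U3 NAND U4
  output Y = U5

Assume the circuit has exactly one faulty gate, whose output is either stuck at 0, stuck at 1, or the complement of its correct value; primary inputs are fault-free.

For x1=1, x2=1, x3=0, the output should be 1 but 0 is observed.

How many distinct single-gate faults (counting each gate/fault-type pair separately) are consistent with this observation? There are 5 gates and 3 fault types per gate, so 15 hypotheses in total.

Fault-free: U1=1, U2=1, U3=0, U4=0, U5=1 → 1. Observed 0.
  U1: none of the 3 fault types match ✗
  U2: stuck-at-0, inverted output ✓; others ✗
  U3: stuck-at-1, inverted output ✓; others ✗
  U4: none of the 3 fault types match ✗
  U5: stuck-at-0, inverted output ✓; others ✗
Consistent faults: {U2 stuck-at-0, U2 inverted output, U3 stuck-at-1, U3 inverted output, U5 stuck-at-0, U5 inverted output} — 6 in all.

6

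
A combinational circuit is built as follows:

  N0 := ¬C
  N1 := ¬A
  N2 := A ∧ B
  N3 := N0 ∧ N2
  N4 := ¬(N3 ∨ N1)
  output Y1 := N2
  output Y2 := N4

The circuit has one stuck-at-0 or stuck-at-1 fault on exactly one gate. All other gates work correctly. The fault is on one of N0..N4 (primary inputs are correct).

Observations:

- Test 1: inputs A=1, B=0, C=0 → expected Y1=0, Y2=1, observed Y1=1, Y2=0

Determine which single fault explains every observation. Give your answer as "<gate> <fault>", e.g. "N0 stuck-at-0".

N2 stuck-at-1

Fault-free values for test 1 (A=1, B=0, C=0): N0=1, N1=0, N2=0, N3=0, N4=1, giving Y1=0, Y2=1. Observed Y1=1, Y2=0.
Test 1: faults giving observed Y1=1, Y2=0 are {N2 stuck-at-1}.
Only N2 stuck-at-1 is consistent with every test.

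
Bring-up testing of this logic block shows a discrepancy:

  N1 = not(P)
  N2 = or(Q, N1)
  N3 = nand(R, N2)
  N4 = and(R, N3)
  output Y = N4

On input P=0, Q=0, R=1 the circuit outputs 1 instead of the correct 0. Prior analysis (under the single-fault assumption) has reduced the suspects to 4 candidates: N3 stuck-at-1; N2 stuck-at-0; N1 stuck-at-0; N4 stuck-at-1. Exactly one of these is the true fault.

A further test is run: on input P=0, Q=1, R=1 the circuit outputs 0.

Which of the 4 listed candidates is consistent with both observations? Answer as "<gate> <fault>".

N1 stuck-at-0

Evaluate each candidate on input P=0, Q=1, R=1:
  N3 stuck-at-1: N1=1, N2=1, N3=1 [stuck-at-1], N4=1 → 1 — eliminated
  N2 stuck-at-0: N1=1, N2=0 [stuck-at-0], N3=1, N4=1 → 1 — eliminated
  N1 stuck-at-0: N1=0 [stuck-at-0], N2=1, N3=0, N4=0 → 0 — matches
  N4 stuck-at-1: N1=1, N2=1, N3=0, N4=1 [stuck-at-1] → 1 — eliminated
Only N1 stuck-at-0 reproduces the observed 0.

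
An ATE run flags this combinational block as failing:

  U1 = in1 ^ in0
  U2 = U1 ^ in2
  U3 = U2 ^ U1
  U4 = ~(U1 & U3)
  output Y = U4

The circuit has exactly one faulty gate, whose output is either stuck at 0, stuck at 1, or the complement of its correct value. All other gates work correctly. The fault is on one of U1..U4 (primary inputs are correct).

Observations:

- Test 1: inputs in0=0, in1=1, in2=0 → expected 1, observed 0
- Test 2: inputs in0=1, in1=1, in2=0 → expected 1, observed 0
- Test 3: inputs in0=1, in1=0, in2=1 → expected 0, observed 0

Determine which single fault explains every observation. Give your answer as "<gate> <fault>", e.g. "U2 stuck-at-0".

Fault-free values for test 1 (in0=0, in1=1, in2=0): U1=1, U2=1, U3=0, U4=1, giving Y=1. Observed 0.
Test 1: faults giving observed 0 are {U2 stuck-at-0, U2 inverted output, U3 stuck-at-1, U3 inverted output, U4 stuck-at-0, U4 inverted output}.
Test 2 (in0=1, in1=1, in2=0): fault-free U1=0, U2=0, U3=0, U4=1 → 1; observed 0. Eliminates U2 stuck-at-0, U2 inverted output, U3 stuck-at-1, U3 inverted output.
Test 3 (in0=1, in1=0, in2=1): fault-free U1=1, U2=0, U3=1, U4=0 → 0; observed 0. Eliminates U4 inverted output.
Only U4 stuck-at-0 is consistent with every test.

U4 stuck-at-0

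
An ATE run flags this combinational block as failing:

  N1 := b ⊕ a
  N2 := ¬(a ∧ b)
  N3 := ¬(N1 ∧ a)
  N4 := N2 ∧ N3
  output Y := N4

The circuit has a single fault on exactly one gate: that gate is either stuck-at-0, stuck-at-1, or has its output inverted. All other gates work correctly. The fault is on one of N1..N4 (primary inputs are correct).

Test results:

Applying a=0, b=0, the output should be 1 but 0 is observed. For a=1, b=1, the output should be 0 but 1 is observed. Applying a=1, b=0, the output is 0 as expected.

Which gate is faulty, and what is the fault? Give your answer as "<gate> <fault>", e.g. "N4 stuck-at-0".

N2 inverted output

Fault-free values for test 1 (a=0, b=0): N1=0, N2=1, N3=1, N4=1, giving Y=1. Observed 0.
Test 1: faults giving observed 0 are {N2 stuck-at-0, N2 inverted output, N3 stuck-at-0, N3 inverted output, N4 stuck-at-0, N4 inverted output}.
Test 2 (a=1, b=1): fault-free N1=0, N2=0, N3=1, N4=0 → 0; observed 1. Eliminates N2 stuck-at-0, N3 stuck-at-0, N3 inverted output, N4 stuck-at-0.
Test 3 (a=1, b=0): fault-free N1=1, N2=1, N3=0, N4=0 → 0; observed 0. Eliminates N4 inverted output.
Only N2 inverted output is consistent with every test.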